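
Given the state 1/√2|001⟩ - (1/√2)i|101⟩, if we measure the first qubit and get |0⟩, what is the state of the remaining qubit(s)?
|01⟩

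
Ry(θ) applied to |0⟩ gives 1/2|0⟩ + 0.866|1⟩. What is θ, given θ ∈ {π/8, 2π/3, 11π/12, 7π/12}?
2π/3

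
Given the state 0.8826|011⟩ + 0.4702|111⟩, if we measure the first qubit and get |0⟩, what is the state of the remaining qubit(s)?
|11⟩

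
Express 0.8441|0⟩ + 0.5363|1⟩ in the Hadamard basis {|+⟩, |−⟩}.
0.9761|+⟩ + 0.2176|−⟩

With |ψ⟩ = α|0⟩ + β|1⟩, the Hadamard-basis coefficients are ⟨+|ψ⟩ = (α + β)/√2 and ⟨−|ψ⟩ = (α − β)/√2.
Here α = 0.8441, β = 0.5363: (α + β)/√2 = 0.9761, (α − β)/√2 = 0.2176.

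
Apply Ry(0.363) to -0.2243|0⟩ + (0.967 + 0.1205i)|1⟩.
(-0.3952 - 0.02175i)|0⟩ + (0.9106 + 0.1185i)|1⟩

Ry(0.363) = [[cos(θ/2), −sin(θ/2)], [sin(θ/2), cos(θ/2)]]; θ = 0.363, cos(θ/2) ≈ 0.983574, sin(θ/2) ≈ 0.180505.
With a = amp(|0⟩) = -0.2243 and b = amp(|1⟩) = (0.967 + 0.1205i):
new amp(|0⟩) = (0.983574)·a + (-0.180505)·b = (-0.3952 - 0.02175i)
new amp(|1⟩) = (0.180505)·a + (0.983574)·b = (0.9106 + 0.1185i)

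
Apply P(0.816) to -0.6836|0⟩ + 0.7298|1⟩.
-0.6836|0⟩ + (0.5 + 0.5316i)|1⟩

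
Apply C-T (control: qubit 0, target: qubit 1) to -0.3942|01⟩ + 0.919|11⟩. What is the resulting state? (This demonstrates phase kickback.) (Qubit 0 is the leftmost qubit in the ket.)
-0.3942|01⟩ + (0.6498 + 0.6498i)|11⟩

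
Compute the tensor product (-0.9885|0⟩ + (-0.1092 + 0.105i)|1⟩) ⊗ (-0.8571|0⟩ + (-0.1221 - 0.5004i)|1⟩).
0.8472|00⟩ + (0.1207 + 0.4946i)|01⟩ + (0.0936 - 0.09i)|10⟩ + (0.06588 + 0.04182i)|11⟩

amp(|b₁b₂…⟩) = product of the factor amplitudes for bits b₁, b₂, …; only kets whose every factor amplitude is nonzero survive.
|00⟩: (-0.9885)(-0.8571) = 0.8472
|01⟩: (-0.9885)(-0.1221 - 0.5004i) = (0.1207 + 0.4946i)
|10⟩: (-0.1092 + 0.105i)(-0.8571) = (0.0936 - 0.09i)
|11⟩: (-0.1092 + 0.105i)(-0.1221 - 0.5004i) = (0.06588 + 0.04182i)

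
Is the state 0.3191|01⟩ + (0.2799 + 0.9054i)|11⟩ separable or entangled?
Separable

Writing the state as a|00⟩ + b|01⟩ + c|10⟩ + d|11⟩, it is a product state iff ad − bc = 0.
Here (a, b, c, d) = (0, 0.3191, 0, (0.2799 + 0.9054i)): ad − bc = (0)(0.2799 + 0.9054i) − (0.3191)(0) = 0, so the state is separable.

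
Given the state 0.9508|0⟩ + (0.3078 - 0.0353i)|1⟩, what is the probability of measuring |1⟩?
0.09599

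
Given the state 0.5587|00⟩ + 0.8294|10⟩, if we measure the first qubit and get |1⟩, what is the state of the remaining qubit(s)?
|0⟩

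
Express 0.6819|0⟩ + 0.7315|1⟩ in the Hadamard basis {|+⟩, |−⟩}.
0.9994|+⟩ - 0.03507|−⟩

With |ψ⟩ = α|0⟩ + β|1⟩, the Hadamard-basis coefficients are ⟨+|ψ⟩ = (α + β)/√2 and ⟨−|ψ⟩ = (α − β)/√2.
Here α = 0.6819, β = 0.7315: (α + β)/√2 = 0.9994, (α − β)/√2 = -0.03507.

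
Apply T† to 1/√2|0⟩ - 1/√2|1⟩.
1/√2|0⟩ + (-1/2 + (1/2)i)|1⟩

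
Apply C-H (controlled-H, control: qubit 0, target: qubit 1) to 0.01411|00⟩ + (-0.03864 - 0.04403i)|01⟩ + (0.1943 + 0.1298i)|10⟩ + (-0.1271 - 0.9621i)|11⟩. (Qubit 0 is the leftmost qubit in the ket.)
0.01411|00⟩ + (-0.03864 - 0.04403i)|01⟩ + (0.04752 - 0.5885i)|10⟩ + (0.2273 + 0.7721i)|11⟩

C-H leaves the control-|0⟩ kets |00⟩, |01⟩ unchanged and applies H to qubit 1 on the control-|1⟩ pair (|10⟩, |11⟩).
H = [[1/√2, 1/√2], [1/√2, -1/√2]].
With a = amp(|10⟩) = (0.1943 + 0.1298i) and b = amp(|11⟩) = (-0.1271 - 0.9621i):
new amp(|10⟩) = (1/√2)·a + (1/√2)·b = (0.04752 - 0.5885i)
new amp(|11⟩) = (1/√2)·a + (-1/√2)·b = (0.2273 + 0.7721i)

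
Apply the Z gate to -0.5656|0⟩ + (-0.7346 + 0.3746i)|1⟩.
-0.5656|0⟩ + (0.7346 - 0.3746i)|1⟩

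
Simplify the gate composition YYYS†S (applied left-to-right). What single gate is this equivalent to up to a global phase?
Y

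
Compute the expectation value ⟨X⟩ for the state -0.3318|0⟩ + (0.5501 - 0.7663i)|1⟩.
-0.365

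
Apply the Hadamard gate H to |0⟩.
1/√2|0⟩ + 1/√2|1⟩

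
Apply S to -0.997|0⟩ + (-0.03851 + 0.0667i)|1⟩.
-0.997|0⟩ + (-0.0667 - 0.03851i)|1⟩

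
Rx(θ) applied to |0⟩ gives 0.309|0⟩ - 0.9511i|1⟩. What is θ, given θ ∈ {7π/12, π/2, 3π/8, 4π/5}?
4π/5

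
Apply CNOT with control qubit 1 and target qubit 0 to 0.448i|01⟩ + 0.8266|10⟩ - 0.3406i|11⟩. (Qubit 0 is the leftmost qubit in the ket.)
-0.3406i|01⟩ + 0.8266|10⟩ + 0.448i|11⟩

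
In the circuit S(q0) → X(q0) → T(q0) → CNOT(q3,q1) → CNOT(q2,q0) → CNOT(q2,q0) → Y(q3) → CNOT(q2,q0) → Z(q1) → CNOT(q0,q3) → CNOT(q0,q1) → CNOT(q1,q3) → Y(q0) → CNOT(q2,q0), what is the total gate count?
14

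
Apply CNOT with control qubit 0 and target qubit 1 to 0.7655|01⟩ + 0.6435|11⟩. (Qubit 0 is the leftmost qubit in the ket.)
0.7655|01⟩ + 0.6435|10⟩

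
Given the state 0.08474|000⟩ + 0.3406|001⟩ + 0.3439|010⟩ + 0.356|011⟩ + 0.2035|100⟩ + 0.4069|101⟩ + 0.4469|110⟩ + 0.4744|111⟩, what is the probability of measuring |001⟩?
0.116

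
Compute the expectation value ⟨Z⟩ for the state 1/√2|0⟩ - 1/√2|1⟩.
0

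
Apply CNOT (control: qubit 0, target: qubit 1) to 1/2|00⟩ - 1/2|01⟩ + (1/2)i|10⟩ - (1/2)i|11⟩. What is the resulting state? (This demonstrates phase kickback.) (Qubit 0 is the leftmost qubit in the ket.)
1/2|00⟩ - 1/2|01⟩ - (1/2)i|10⟩ + (1/2)i|11⟩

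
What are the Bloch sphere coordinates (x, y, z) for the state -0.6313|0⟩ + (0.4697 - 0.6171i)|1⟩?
(-0.593, 0.7792, -0.2029)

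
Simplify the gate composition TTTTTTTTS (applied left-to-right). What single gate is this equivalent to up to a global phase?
S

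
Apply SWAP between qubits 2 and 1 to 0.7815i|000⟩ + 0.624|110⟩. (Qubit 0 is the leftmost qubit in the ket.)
0.7815i|000⟩ + 0.624|101⟩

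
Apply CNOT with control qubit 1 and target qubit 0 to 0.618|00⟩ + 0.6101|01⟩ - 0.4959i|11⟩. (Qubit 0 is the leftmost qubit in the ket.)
0.618|00⟩ - 0.4959i|01⟩ + 0.6101|11⟩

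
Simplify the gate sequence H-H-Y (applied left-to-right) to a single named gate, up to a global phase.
Y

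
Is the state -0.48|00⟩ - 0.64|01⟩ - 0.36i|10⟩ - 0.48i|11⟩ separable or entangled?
Separable

Writing the state as a|00⟩ + b|01⟩ + c|10⟩ + d|11⟩, it is a product state iff ad − bc = 0.
Here (a, b, c, d) = (-0.48, -0.64, -0.36i, -0.48i): ad − bc = (-0.48)(-0.48i) − (-0.64)(-0.36i) = 0, so the state is separable.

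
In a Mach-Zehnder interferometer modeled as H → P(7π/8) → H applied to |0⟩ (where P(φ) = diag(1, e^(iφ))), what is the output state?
(0.03806 + 0.1913i)|0⟩ + (0.9619 - 0.1913i)|1⟩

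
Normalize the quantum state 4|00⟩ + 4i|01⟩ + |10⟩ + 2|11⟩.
0.6576|00⟩ + 0.6576i|01⟩ + 0.1644|10⟩ + 0.3288|11⟩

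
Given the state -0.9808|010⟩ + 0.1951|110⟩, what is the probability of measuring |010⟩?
0.962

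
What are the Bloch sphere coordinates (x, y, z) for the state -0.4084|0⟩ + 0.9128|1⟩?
(-0.7456, 0, -0.6664)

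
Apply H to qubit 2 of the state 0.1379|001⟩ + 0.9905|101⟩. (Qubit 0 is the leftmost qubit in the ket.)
0.09751|000⟩ - 0.09751|001⟩ + 0.7004|100⟩ - 0.7004|101⟩

H on qubit 2 mixes each pair of kets that differ only in qubit 2: amplitudes (a, b) of (|…0…⟩, |…1…⟩) become ((a + b)/√2, (a − b)/√2). Kets absent from the input have amplitude 0.
(|000⟩, |001⟩): (a, b) = (0, 0.1379) → (0.09751, -0.09751)
(|100⟩, |101⟩): (a, b) = (0, 0.9905) → (0.7004, -0.7004)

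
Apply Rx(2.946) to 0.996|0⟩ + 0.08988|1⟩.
(0.09725 - 0.08945i)|0⟩ + (0.008776 - 0.9912i)|1⟩

Rx(2.946) = [[cos(θ/2), −i·sin(θ/2)], [−i·sin(θ/2), cos(θ/2)]]; θ = 2.946, cos(θ/2) ≈ 0.0976405, sin(θ/2) ≈ 0.995222.
With a = amp(|0⟩) = 0.996 and b = amp(|1⟩) = 0.08988:
new amp(|0⟩) = (0.0976405)·a + (-0.995222i)·b = (0.09725 - 0.08945i)
new amp(|1⟩) = (-0.995222i)·a + (0.0976405)·b = (0.008776 - 0.9912i)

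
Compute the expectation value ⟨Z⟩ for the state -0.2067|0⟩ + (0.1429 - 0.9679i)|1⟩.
-0.9145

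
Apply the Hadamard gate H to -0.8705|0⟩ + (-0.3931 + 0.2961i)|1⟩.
(-0.8935 + 0.2094i)|0⟩ + (-0.3376 - 0.2094i)|1⟩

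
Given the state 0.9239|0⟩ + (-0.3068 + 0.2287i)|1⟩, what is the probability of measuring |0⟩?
0.8536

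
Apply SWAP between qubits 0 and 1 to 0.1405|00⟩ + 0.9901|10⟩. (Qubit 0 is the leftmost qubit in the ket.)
0.1405|00⟩ + 0.9901|01⟩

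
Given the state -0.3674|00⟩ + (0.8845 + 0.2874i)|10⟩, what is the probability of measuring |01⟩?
0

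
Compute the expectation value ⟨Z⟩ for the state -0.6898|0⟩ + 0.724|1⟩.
-0.04835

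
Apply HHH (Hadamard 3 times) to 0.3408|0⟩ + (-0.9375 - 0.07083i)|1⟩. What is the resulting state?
(-0.4219 - 0.05008i)|0⟩ + (0.9039 + 0.05008i)|1⟩

H² = I, so H^3 = H: a single Hadamard. With (a, b) = (0.3408, (-0.9375 - 0.07083i)), H gives ((a + b)/√2, (a − b)/√2) = ((-0.4219 - 0.05008i), (0.9039 + 0.05008i)).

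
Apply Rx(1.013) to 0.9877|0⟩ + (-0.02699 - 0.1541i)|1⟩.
(0.7889 + 0.01309i)|0⟩ + (-0.0236 - 0.6139i)|1⟩

Rx(1.013) = [[cos(θ/2), −i·sin(θ/2)], [−i·sin(θ/2), cos(θ/2)]]; θ = 1.013, cos(θ/2) ≈ 0.874448, sin(θ/2) ≈ 0.48512.
With a = amp(|0⟩) = 0.9877 and b = amp(|1⟩) = (-0.02699 - 0.1541i):
new amp(|0⟩) = (0.874448)·a + (-0.48512i)·b = (0.7889 + 0.01309i)
new amp(|1⟩) = (-0.48512i)·a + (0.874448)·b = (-0.0236 - 0.6139i)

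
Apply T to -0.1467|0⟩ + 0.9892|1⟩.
-0.1467|0⟩ + (0.6995 + 0.6995i)|1⟩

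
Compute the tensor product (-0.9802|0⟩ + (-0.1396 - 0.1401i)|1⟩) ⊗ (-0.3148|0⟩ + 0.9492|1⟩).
0.3086|00⟩ - 0.9304|01⟩ + (0.04395 + 0.0441i)|10⟩ + (-0.1325 - 0.133i)|11⟩

amp(|b₁b₂…⟩) = product of the factor amplitudes for bits b₁, b₂, …; only kets whose every factor amplitude is nonzero survive.
|00⟩: (-0.9802)(-0.3148) = 0.3086
|01⟩: (-0.9802)(0.9492) = -0.9304
|10⟩: (-0.1396 - 0.1401i)(-0.3148) = (0.04395 + 0.0441i)
|11⟩: (-0.1396 - 0.1401i)(0.9492) = (-0.1325 - 0.133i)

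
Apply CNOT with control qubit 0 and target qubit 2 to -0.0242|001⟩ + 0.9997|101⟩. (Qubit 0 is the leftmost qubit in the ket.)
-0.0242|001⟩ + 0.9997|100⟩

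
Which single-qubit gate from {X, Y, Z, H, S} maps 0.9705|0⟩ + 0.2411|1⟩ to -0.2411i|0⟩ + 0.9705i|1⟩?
Y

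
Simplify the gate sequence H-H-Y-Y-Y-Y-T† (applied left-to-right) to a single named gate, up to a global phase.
T†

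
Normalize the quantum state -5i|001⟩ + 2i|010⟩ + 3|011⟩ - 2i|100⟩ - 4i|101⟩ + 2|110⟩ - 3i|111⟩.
-0.5934i|001⟩ + 0.2374i|010⟩ + 0.356|011⟩ - 0.2374i|100⟩ - 0.4747i|101⟩ + 0.2374|110⟩ - 0.356i|111⟩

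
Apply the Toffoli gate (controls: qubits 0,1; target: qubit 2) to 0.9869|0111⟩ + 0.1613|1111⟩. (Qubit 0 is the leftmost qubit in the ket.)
0.9869|0111⟩ + 0.1613|1101⟩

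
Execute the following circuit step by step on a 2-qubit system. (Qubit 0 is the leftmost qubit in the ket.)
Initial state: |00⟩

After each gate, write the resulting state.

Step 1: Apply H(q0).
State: 1/√2|00⟩ + 1/√2|10⟩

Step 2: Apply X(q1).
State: 1/√2|01⟩ + 1/√2|11⟩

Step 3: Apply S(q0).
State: 1/√2|01⟩ + (1/√2)i|11⟩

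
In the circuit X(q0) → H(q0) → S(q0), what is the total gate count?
3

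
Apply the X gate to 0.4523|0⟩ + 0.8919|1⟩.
0.8919|0⟩ + 0.4523|1⟩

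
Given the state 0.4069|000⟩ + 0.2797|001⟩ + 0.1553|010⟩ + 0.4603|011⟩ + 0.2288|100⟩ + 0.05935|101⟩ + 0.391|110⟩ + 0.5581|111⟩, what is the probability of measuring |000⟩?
0.1656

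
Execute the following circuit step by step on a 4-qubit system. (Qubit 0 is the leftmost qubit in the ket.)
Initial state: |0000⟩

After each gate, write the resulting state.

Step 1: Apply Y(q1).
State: i|0100⟩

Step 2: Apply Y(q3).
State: -|0101⟩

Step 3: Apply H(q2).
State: -1/√2|0101⟩ - 1/√2|0111⟩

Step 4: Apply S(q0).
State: -1/√2|0101⟩ - 1/√2|0111⟩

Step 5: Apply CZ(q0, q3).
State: -1/√2|0101⟩ - 1/√2|0111⟩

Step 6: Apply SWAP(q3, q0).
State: -1/√2|1100⟩ - 1/√2|1110⟩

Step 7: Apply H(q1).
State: -1/2|1000⟩ - 1/2|1010⟩ + 1/2|1100⟩ + 1/2|1110⟩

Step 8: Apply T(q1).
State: -1/2|1000⟩ - 1/2|1010⟩ + (1/√8 + (1/√8)i)|1100⟩ + (1/√8 + (1/√8)i)|1110⟩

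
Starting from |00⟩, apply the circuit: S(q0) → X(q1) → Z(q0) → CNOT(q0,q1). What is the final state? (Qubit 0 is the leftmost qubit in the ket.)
|01⟩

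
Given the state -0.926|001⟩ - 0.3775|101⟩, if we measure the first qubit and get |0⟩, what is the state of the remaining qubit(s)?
-|01⟩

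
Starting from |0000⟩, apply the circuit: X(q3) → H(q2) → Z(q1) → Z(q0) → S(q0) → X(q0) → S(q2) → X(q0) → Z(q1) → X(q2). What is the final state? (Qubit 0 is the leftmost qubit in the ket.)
(1/√2)i|0001⟩ + 1/√2|0011⟩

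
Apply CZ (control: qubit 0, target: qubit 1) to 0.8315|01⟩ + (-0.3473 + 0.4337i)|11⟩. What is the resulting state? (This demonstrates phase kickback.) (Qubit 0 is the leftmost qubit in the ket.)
0.8315|01⟩ + (0.3473 - 0.4337i)|11⟩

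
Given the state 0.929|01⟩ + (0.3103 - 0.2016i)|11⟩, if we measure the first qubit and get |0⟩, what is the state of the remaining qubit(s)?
|1⟩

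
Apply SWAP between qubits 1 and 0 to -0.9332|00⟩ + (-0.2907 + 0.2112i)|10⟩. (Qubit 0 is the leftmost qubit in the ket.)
-0.9332|00⟩ + (-0.2907 + 0.2112i)|01⟩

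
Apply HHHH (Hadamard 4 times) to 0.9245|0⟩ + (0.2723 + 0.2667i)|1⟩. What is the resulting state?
0.9245|0⟩ + (0.2723 + 0.2667i)|1⟩

H² = I, so an even number of Hadamards cancels: H^4 = I and the state is unchanged.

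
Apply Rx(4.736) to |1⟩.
-0.6987i|0⟩ - 0.7154|1⟩

Rx(4.736) = [[cos(θ/2), −i·sin(θ/2)], [−i·sin(θ/2), cos(θ/2)]]; θ = 4.736, cos(θ/2) ≈ -0.715405, sin(θ/2) ≈ 0.69871.
With a = amp(|0⟩) = 0 and b = amp(|1⟩) = 1:
new amp(|0⟩) = (-0.715405)·a + (-0.69871i)·b = -0.6987i
new amp(|1⟩) = (-0.69871i)·a + (-0.715405)·b = -0.7154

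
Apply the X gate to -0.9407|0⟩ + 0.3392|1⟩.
0.3392|0⟩ - 0.9407|1⟩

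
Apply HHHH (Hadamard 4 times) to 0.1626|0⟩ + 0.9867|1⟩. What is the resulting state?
0.1626|0⟩ + 0.9867|1⟩

H² = I, so an even number of Hadamards cancels: H^4 = I and the state is unchanged.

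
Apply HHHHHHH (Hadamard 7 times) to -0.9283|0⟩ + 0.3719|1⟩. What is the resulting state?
-0.3934|0⟩ - 0.9194|1⟩

H² = I, so H^7 = H: a single Hadamard. With (a, b) = (-0.9283, 0.3719), H gives ((a + b)/√2, (a − b)/√2) = (-0.3934, -0.9194).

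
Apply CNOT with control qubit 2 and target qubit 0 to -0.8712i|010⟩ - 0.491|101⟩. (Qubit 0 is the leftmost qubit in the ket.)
-0.491|001⟩ - 0.8712i|010⟩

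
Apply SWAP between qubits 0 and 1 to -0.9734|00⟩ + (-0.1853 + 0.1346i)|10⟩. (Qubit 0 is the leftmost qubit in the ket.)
-0.9734|00⟩ + (-0.1853 + 0.1346i)|01⟩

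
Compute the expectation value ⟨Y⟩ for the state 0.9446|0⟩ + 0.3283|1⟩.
0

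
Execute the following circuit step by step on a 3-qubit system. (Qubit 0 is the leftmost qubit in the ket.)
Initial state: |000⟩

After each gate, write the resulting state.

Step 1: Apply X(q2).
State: |001⟩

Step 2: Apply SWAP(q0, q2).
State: |100⟩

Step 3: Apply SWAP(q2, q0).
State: |001⟩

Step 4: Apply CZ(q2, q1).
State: |001⟩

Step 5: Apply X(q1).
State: |011⟩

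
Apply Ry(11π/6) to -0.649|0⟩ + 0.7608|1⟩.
0.43|0⟩ - 0.9028|1⟩

Ry(11π/6) = [[cos(θ/2), −sin(θ/2)], [sin(θ/2), cos(θ/2)]]; θ = 11π/6, cos(θ/2) ≈ -0.965926, sin(θ/2) ≈ 0.258819.
With a = amp(|0⟩) = -0.649 and b = amp(|1⟩) = 0.7608:
new amp(|0⟩) = (-0.965926)·a + (-0.258819)·b = 0.43
new amp(|1⟩) = (0.258819)·a + (-0.965926)·b = -0.9028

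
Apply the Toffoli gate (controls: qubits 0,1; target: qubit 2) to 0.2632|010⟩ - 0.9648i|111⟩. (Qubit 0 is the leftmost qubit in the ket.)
0.2632|010⟩ - 0.9648i|110⟩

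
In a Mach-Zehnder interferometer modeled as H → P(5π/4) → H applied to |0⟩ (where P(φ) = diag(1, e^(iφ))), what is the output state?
(0.1464 - (1/√8)i)|0⟩ + (0.8536 + (1/√8)i)|1⟩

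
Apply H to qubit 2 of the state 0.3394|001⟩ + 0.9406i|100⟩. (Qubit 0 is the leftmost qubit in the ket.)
0.24|000⟩ - 0.24|001⟩ + 0.6651i|100⟩ + 0.6651i|101⟩

H on qubit 2 mixes each pair of kets that differ only in qubit 2: amplitudes (a, b) of (|…0…⟩, |…1…⟩) become ((a + b)/√2, (a − b)/√2). Kets absent from the input have amplitude 0.
(|000⟩, |001⟩): (a, b) = (0, 0.3394) → (0.24, -0.24)
(|100⟩, |101⟩): (a, b) = (0.9406i, 0) → (0.6651i, 0.6651i)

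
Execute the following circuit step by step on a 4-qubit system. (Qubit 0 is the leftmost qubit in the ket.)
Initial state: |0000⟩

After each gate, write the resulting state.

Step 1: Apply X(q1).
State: |0100⟩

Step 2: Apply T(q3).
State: |0100⟩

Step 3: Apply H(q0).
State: 1/√2|0100⟩ + 1/√2|1100⟩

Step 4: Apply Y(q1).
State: -(1/√2)i|0000⟩ - (1/√2)i|1000⟩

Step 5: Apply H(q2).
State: -(1/2)i|0000⟩ - (1/2)i|0010⟩ - (1/2)i|1000⟩ - (1/2)i|1010⟩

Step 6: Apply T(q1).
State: -(1/2)i|0000⟩ - (1/2)i|0010⟩ - (1/2)i|1000⟩ - (1/2)i|1010⟩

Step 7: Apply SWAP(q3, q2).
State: -(1/2)i|0000⟩ - (1/2)i|0001⟩ - (1/2)i|1000⟩ - (1/2)i|1001⟩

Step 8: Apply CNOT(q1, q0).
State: -(1/2)i|0000⟩ - (1/2)i|0001⟩ - (1/2)i|1000⟩ - (1/2)i|1001⟩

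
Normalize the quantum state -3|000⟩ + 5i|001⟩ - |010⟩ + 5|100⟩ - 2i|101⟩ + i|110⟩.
-0.3721|000⟩ + 0.6202i|001⟩ - 0.124|010⟩ + 0.6202|100⟩ - 0.2481i|101⟩ + 0.124i|110⟩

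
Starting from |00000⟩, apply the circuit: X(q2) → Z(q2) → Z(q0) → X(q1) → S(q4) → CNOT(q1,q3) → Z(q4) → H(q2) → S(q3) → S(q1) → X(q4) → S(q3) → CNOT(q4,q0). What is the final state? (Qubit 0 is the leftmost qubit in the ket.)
(1/√2)i|11011⟩ - (1/√2)i|11111⟩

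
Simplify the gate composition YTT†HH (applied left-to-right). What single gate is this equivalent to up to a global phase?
Y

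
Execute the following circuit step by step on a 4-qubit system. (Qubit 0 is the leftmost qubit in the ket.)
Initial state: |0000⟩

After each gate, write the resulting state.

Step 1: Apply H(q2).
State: 1/√2|0000⟩ + 1/√2|0010⟩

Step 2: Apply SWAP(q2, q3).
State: 1/√2|0000⟩ + 1/√2|0001⟩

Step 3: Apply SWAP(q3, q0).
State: 1/√2|0000⟩ + 1/√2|1000⟩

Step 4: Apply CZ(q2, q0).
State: 1/√2|0000⟩ + 1/√2|1000⟩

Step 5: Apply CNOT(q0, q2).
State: 1/√2|0000⟩ + 1/√2|1010⟩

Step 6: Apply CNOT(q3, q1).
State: 1/√2|0000⟩ + 1/√2|1010⟩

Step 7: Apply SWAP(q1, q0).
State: 1/√2|0000⟩ + 1/√2|0110⟩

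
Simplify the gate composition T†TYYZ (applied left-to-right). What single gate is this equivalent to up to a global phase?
Z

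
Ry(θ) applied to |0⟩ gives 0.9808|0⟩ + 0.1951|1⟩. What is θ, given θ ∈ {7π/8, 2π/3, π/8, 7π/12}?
π/8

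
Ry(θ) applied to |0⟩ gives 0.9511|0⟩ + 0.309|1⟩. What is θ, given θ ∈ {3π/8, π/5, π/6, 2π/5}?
π/5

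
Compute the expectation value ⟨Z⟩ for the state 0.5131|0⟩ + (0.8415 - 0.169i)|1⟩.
-0.4734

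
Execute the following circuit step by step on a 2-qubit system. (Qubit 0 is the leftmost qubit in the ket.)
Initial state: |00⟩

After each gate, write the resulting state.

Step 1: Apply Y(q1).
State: i|01⟩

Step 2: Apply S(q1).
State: -|01⟩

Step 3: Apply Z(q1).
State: |01⟩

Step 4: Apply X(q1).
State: |00⟩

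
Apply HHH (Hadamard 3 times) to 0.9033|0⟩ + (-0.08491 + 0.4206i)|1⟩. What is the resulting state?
(0.5787 + 0.2974i)|0⟩ + (0.6988 - 0.2974i)|1⟩

H² = I, so H^3 = H: a single Hadamard. With (a, b) = (0.9033, (-0.08491 + 0.4206i)), H gives ((a + b)/√2, (a − b)/√2) = ((0.5787 + 0.2974i), (0.6988 - 0.2974i)).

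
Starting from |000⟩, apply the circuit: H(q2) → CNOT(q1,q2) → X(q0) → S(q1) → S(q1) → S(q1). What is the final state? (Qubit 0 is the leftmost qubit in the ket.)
1/√2|100⟩ + 1/√2|101⟩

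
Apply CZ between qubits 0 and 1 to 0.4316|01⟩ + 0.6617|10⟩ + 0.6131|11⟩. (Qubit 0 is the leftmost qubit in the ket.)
0.4316|01⟩ + 0.6617|10⟩ - 0.6131|11⟩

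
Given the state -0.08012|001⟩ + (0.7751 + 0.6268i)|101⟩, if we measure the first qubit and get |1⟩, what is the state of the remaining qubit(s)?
(0.7776 + 0.6288i)|01⟩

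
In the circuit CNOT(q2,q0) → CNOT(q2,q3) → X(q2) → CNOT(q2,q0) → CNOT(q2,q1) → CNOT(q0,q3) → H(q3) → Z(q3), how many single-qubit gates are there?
3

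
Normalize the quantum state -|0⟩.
-|0⟩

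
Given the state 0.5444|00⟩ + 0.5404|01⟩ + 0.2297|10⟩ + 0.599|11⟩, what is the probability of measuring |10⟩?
0.05276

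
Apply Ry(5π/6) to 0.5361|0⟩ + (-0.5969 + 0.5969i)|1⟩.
(0.7153 - 0.5766i)|0⟩ + (0.3633 + 0.1545i)|1⟩

Ry(5π/6) = [[cos(θ/2), −sin(θ/2)], [sin(θ/2), cos(θ/2)]]; θ = 5π/6, cos(θ/2) ≈ 0.258819, sin(θ/2) ≈ 0.965926.
With a = amp(|0⟩) = 0.5361 and b = amp(|1⟩) = (-0.5969 + 0.5969i):
new amp(|0⟩) = (0.258819)·a + (-0.965926)·b = (0.7153 - 0.5766i)
new amp(|1⟩) = (0.965926)·a + (0.258819)·b = (0.3633 + 0.1545i)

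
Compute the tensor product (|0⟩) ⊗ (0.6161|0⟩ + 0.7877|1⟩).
0.6161|00⟩ + 0.7877|01⟩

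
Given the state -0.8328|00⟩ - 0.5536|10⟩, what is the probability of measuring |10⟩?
0.3065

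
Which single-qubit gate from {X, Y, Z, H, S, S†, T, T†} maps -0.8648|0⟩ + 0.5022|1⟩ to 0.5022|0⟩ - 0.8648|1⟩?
X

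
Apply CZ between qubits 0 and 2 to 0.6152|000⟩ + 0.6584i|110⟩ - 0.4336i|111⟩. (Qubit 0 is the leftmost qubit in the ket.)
0.6152|000⟩ + 0.6584i|110⟩ + 0.4336i|111⟩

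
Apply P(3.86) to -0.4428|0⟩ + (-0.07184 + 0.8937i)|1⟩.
-0.4428|0⟩ + (0.6423 - 0.6255i)|1⟩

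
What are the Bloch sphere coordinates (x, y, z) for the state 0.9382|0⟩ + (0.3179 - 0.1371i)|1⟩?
(0.5965, -0.2573, 0.7604)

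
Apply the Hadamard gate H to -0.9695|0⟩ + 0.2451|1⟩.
-0.5122|0⟩ - 0.8589|1⟩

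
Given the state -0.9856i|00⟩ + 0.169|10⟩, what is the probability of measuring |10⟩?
0.02856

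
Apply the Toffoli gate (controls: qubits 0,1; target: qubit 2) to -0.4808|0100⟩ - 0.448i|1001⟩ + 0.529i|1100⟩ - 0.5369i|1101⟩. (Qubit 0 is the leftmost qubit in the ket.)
-0.4808|0100⟩ - 0.448i|1001⟩ + 0.529i|1110⟩ - 0.5369i|1111⟩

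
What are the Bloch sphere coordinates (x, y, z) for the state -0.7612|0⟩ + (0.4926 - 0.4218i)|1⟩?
(-0.7499, 0.6421, 0.1589)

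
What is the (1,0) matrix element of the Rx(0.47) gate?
-0.2328i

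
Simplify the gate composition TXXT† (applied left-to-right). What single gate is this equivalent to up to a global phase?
I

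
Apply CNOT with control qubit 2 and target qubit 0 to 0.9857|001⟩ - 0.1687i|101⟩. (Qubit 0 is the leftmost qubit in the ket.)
-0.1687i|001⟩ + 0.9857|101⟩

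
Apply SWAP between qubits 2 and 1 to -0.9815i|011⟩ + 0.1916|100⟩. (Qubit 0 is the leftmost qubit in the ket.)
-0.9815i|011⟩ + 0.1916|100⟩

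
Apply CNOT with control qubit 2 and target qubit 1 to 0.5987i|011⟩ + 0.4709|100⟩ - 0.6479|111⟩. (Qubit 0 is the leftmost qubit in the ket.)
0.5987i|001⟩ + 0.4709|100⟩ - 0.6479|101⟩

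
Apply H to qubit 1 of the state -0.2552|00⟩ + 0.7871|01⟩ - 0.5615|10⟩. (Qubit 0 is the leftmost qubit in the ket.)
0.3761|00⟩ - 0.737|01⟩ - 0.397|10⟩ - 0.397|11⟩

H on qubit 1 mixes each pair of kets that differ only in qubit 1: amplitudes (a, b) of (|…0…⟩, |…1…⟩) become ((a + b)/√2, (a − b)/√2). Kets absent from the input have amplitude 0.
(|00⟩, |01⟩): (a, b) = (-0.2552, 0.7871) → (0.3761, -0.737)
(|10⟩, |11⟩): (a, b) = (-0.5615, 0) → (-0.397, -0.397)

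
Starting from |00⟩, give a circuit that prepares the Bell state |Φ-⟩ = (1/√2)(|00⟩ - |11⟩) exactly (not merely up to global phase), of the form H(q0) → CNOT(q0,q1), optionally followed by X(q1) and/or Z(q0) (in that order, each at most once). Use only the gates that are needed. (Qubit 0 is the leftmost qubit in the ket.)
H(q0) → CNOT(q0,q1) → Z(q0)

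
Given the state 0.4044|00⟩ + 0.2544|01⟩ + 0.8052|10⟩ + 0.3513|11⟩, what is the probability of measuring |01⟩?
0.06472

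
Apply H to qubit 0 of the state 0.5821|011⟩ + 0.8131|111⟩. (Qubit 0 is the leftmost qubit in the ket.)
0.9866|011⟩ - 0.1633|111⟩

H on qubit 0 mixes each pair of kets that differ only in qubit 0: amplitudes (a, b) of (|…0…⟩, |…1…⟩) become ((a + b)/√2, (a − b)/√2). Kets absent from the input have amplitude 0.
(|011⟩, |111⟩): (a, b) = (0.5821, 0.8131) → (0.9866, -0.1633)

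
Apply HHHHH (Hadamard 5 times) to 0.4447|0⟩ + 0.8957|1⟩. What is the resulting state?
0.9478|0⟩ - 0.3189|1⟩

H² = I, so H^5 = H: a single Hadamard. With (a, b) = (0.4447, 0.8957), H gives ((a + b)/√2, (a − b)/√2) = (0.9478, -0.3189).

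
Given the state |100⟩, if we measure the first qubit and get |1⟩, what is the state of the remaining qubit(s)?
|00⟩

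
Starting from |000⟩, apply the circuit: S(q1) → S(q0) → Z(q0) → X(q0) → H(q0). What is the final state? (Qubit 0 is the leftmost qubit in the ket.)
1/√2|000⟩ - 1/√2|100⟩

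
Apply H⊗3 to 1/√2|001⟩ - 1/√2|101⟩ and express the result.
1/2|100⟩ - 1/2|101⟩ + 1/2|110⟩ - 1/2|111⟩

H⊗3 gives amp(|y⟩) = (1/2√2) Σ_x (−1)^(x·y) amp(|x⟩), where x·y is the number of positions in which both x and y have a 1.
|000⟩: (1/√2 - 1/√2)/(2√2) = 0
|001⟩: (-1/√2 + 1/√2)/(2√2) = 0
|010⟩: (1/√2 - 1/√2)/(2√2) = 0
|011⟩: (-1/√2 + 1/√2)/(2√2) = 0
|100⟩: (1/√2 + 1/√2)/(2√2) = 1/2
|101⟩: (-1/√2 - 1/√2)/(2√2) = -1/2
|110⟩: (1/√2 + 1/√2)/(2√2) = 1/2
|111⟩: (-1/√2 - 1/√2)/(2√2) = -1/2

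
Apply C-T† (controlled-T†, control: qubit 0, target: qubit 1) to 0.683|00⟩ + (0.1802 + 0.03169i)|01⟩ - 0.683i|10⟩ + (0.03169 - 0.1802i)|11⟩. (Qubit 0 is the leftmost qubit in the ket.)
0.683|00⟩ + (0.1802 + 0.03169i)|01⟩ - 0.683i|10⟩ + (-0.105 - 0.1498i)|11⟩

C-T† leaves the control-|0⟩ kets |00⟩, |01⟩ unchanged and applies T† to qubit 1 on the control-|1⟩ pair (|10⟩, |11⟩).
T† = [[1, 0], [0, (1/√2 - (1/√2)i)]].
With a = amp(|10⟩) = -0.683i and b = amp(|11⟩) = (0.03169 - 0.1802i):
new amp(|10⟩) = (1)·a = -0.683i
new amp(|11⟩) = (1/√2 - (1/√2)i)·b = (-0.105 - 0.1498i)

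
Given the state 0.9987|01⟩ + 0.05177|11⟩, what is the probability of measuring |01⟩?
0.9974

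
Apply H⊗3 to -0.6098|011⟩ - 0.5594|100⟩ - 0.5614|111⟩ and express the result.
-0.6119|000⟩ + 0.2163|001⟩ + 0.2163|010⟩ - 0.6119|011⟩ + 0.1807|100⟩ + 0.2149|101⟩ + 0.2149|110⟩ + 0.1807|111⟩

H⊗3 gives amp(|y⟩) = (1/2√2) Σ_x (−1)^(x·y) amp(|x⟩), where x·y is the number of positions in which both x and y have a 1.
|000⟩: (-0.6098 - 0.5594 - 0.5614)/(2√2) = -0.6119
|001⟩: (0.6098 - 0.5594 + 0.5614)/(2√2) = 0.2163
|010⟩: (0.6098 - 0.5594 + 0.5614)/(2√2) = 0.2163
|011⟩: (-0.6098 - 0.5594 - 0.5614)/(2√2) = -0.6119
|100⟩: (-0.6098 + 0.5594 + 0.5614)/(2√2) = 0.1807
|101⟩: (0.6098 + 0.5594 - 0.5614)/(2√2) = 0.2149
|110⟩: (0.6098 + 0.5594 - 0.5614)/(2√2) = 0.2149
|111⟩: (-0.6098 + 0.5594 + 0.5614)/(2√2) = 0.1807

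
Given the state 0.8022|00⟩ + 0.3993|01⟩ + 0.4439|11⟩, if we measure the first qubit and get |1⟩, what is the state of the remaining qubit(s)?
|1⟩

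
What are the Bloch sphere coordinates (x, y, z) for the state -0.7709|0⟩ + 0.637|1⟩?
(-0.9821, 0, 0.1885)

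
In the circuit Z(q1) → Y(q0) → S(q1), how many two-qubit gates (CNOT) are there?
0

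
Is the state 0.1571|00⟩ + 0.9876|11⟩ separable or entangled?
Entangled

Writing the state as a|00⟩ + b|01⟩ + c|10⟩ + d|11⟩, it is a product state iff ad − bc = 0.
Here (a, b, c, d) = (0.1571, 0, 0, 0.9876): ad − bc = (0.1571)(0.9876) − (0)(0) = 0.1552 ≠ 0, so the state is entangled.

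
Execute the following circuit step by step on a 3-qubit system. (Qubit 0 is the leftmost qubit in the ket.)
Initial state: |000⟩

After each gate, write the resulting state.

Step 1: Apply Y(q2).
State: i|001⟩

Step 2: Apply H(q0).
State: (1/√2)i|001⟩ + (1/√2)i|101⟩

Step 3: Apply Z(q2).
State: -(1/√2)i|001⟩ - (1/√2)i|101⟩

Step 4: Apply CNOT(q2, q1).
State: -(1/√2)i|011⟩ - (1/√2)i|111⟩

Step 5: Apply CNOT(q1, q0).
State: -(1/√2)i|011⟩ - (1/√2)i|111⟩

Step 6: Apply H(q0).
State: -i|011⟩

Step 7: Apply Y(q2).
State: -|010⟩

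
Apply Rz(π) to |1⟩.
i|1⟩

Rz(π) = [[e^(−iθ/2), 0], [0, e^(iθ/2)]] with e^(±iθ/2) = cos(θ/2) ± i·sin(θ/2); θ = π, cos(θ/2) ≈ 0, sin(θ/2) ≈ 1.
With a = amp(|0⟩) = 0 and b = amp(|1⟩) = 1:
new amp(|0⟩) = (-i)·a = 0
new amp(|1⟩) = (i)·b = i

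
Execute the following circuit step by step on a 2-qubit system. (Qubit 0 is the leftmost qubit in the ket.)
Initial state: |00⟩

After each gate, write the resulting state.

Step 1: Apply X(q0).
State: |10⟩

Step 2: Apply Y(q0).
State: -i|00⟩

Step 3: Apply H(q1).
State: -(1/√2)i|00⟩ - (1/√2)i|01⟩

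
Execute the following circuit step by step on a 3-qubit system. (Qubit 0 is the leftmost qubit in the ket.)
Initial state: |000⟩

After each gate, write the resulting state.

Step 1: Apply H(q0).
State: 1/√2|000⟩ + 1/√2|100⟩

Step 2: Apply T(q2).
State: 1/√2|000⟩ + 1/√2|100⟩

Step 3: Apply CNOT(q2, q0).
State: 1/√2|000⟩ + 1/√2|100⟩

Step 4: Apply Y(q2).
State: (1/√2)i|001⟩ + (1/√2)i|101⟩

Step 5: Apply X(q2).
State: (1/√2)i|000⟩ + (1/√2)i|100⟩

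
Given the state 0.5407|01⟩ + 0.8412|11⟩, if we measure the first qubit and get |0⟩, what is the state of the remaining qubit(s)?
|1⟩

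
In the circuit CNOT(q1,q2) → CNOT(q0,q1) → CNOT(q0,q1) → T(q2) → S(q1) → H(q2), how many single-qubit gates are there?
3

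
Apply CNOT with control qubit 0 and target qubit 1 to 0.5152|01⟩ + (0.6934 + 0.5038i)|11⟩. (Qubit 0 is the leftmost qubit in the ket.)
0.5152|01⟩ + (0.6934 + 0.5038i)|10⟩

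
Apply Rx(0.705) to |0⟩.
0.9385|0⟩ - 0.3452i|1⟩

Rx(0.705) = [[cos(θ/2), −i·sin(θ/2)], [−i·sin(θ/2), cos(θ/2)]]; θ = 0.705, cos(θ/2) ≈ 0.938513, sin(θ/2) ≈ 0.345245.
With a = amp(|0⟩) = 1 and b = amp(|1⟩) = 0:
new amp(|0⟩) = (0.938513)·a + (-0.345245i)·b = 0.9385
new amp(|1⟩) = (-0.345245i)·a + (0.938513)·b = -0.3452i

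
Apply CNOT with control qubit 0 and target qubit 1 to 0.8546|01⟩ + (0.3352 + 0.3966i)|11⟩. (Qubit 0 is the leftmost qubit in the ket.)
0.8546|01⟩ + (0.3352 + 0.3966i)|10⟩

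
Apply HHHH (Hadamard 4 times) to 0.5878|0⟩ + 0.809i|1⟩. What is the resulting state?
0.5878|0⟩ + 0.809i|1⟩

H² = I, so an even number of Hadamards cancels: H^4 = I and the state is unchanged.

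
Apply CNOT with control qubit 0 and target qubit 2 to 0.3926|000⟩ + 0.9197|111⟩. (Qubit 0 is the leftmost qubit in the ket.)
0.3926|000⟩ + 0.9197|110⟩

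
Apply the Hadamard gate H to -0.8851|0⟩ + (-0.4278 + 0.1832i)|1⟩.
(-0.9284 + 0.1295i)|0⟩ + (-0.3234 - 0.1295i)|1⟩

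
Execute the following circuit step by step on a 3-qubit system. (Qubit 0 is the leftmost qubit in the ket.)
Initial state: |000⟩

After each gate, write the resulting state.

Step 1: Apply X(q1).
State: |010⟩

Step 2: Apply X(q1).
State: |000⟩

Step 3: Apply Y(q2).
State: i|001⟩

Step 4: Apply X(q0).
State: i|101⟩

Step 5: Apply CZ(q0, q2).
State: -i|101⟩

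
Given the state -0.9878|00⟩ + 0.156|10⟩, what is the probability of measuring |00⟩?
0.9757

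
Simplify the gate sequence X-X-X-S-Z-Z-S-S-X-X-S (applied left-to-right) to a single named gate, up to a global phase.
X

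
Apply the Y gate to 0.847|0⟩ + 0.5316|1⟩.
-0.5316i|0⟩ + 0.847i|1⟩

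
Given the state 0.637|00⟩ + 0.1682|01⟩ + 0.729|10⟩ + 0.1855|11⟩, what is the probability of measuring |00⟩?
0.4058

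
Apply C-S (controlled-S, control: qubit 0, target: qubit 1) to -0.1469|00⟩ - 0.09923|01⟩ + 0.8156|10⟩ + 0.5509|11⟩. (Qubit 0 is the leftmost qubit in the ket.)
-0.1469|00⟩ - 0.09923|01⟩ + 0.8156|10⟩ + 0.5509i|11⟩

C-S leaves the control-|0⟩ kets |00⟩, |01⟩ unchanged and applies S to qubit 1 on the control-|1⟩ pair (|10⟩, |11⟩).
S = [[1, 0], [0, i]].
With a = amp(|10⟩) = 0.8156 and b = amp(|11⟩) = 0.5509:
new amp(|10⟩) = (1)·a = 0.8156
new amp(|11⟩) = (i)·b = 0.5509i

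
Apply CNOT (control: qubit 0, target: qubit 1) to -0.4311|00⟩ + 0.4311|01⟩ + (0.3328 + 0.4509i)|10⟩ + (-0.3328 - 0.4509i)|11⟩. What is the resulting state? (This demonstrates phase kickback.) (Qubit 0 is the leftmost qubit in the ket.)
-0.4311|00⟩ + 0.4311|01⟩ + (-0.3328 - 0.4509i)|10⟩ + (0.3328 + 0.4509i)|11⟩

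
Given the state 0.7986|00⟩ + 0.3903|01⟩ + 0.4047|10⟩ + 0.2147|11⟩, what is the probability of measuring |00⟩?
0.6378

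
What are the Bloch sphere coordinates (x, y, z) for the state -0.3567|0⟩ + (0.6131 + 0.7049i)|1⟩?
(-0.4374, -0.5029, -0.7455)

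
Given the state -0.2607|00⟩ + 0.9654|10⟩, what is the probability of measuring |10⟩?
0.932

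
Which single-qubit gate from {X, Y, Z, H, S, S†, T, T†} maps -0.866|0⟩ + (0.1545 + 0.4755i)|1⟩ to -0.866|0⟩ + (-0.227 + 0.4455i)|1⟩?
T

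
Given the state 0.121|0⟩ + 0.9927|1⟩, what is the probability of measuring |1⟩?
0.9855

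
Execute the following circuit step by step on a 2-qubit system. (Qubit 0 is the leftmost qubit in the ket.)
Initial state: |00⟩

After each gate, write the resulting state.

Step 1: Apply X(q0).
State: |10⟩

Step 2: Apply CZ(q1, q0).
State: |10⟩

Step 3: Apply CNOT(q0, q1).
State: |11⟩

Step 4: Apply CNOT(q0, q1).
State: |10⟩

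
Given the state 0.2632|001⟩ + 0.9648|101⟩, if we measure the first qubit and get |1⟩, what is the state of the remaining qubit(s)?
|01⟩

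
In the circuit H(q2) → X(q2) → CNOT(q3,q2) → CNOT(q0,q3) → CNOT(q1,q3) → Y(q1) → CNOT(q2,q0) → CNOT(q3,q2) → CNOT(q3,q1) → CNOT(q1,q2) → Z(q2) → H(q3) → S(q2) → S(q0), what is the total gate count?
14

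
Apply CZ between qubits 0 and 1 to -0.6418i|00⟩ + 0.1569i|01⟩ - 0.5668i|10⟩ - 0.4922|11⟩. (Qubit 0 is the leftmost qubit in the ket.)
-0.6418i|00⟩ + 0.1569i|01⟩ - 0.5668i|10⟩ + 0.4922|11⟩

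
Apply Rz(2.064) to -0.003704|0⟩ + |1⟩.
(-0.001901 + 0.003179i)|0⟩ + (0.5131 + 0.8583i)|1⟩

Rz(2.064) = [[e^(−iθ/2), 0], [0, e^(iθ/2)]] with e^(±iθ/2) = cos(θ/2) ± i·sin(θ/2); θ = 2.064, cos(θ/2) ≈ 0.513103, sin(θ/2) ≈ 0.858327.
With a = amp(|0⟩) = -0.003704 and b = amp(|1⟩) = 1:
new amp(|0⟩) = (0.513103 - 0.858327i)·a = (-0.001901 + 0.003179i)
new amp(|1⟩) = (0.513103 + 0.858327i)·b = (0.5131 + 0.8583i)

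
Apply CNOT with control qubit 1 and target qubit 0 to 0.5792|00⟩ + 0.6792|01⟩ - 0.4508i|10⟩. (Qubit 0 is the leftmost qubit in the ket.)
0.5792|00⟩ - 0.4508i|10⟩ + 0.6792|11⟩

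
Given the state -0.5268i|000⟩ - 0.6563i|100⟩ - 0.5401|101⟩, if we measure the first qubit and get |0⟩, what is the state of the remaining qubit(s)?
-i|00⟩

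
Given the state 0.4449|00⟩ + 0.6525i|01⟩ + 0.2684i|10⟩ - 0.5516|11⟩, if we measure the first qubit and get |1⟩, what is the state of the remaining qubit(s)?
0.4375i|0⟩ - 0.8992|1⟩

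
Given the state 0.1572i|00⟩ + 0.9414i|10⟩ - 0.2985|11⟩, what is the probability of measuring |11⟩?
0.0891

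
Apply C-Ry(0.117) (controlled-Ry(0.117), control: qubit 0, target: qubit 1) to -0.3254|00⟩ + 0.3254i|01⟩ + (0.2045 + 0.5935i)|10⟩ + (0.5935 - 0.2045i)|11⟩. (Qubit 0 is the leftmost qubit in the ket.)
-0.3254|00⟩ + 0.3254i|01⟩ + (0.1695 + 0.6044i)|10⟩ + (0.6044 - 0.1695i)|11⟩

C-Ry(0.117) leaves the control-|0⟩ kets |00⟩, |01⟩ unchanged and applies Ry(0.117) to qubit 1 on the control-|1⟩ pair (|10⟩, |11⟩).
Ry(0.117) = [[cos(θ/2), −sin(θ/2)], [sin(θ/2), cos(θ/2)]]; θ = 0.117, cos(θ/2) ≈ 0.998289, sin(θ/2) ≈ 0.0584666.
With a = amp(|10⟩) = (0.2045 + 0.5935i) and b = amp(|11⟩) = (0.5935 - 0.2045i):
new amp(|10⟩) = (0.998289)·a + (-0.0584666)·b = (0.1695 + 0.6044i)
new amp(|11⟩) = (0.0584666)·a + (0.998289)·b = (0.6044 - 0.1695i)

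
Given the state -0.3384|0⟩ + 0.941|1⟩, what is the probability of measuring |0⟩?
0.1145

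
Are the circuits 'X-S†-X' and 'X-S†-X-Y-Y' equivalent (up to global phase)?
Yes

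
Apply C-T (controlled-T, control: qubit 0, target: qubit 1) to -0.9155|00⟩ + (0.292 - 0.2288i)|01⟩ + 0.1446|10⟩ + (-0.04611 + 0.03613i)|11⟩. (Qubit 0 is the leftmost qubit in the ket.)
-0.9155|00⟩ + (0.292 - 0.2288i)|01⟩ + 0.1446|10⟩ + (-0.05815 - 0.007057i)|11⟩

C-T leaves the control-|0⟩ kets |00⟩, |01⟩ unchanged and applies T to qubit 1 on the control-|1⟩ pair (|10⟩, |11⟩).
T = [[1, 0], [0, (1/√2 + (1/√2)i)]].
With a = amp(|10⟩) = 0.1446 and b = amp(|11⟩) = (-0.04611 + 0.03613i):
new amp(|10⟩) = (1)·a = 0.1446
new amp(|11⟩) = (1/√2 + (1/√2)i)·b = (-0.05815 - 0.007057i)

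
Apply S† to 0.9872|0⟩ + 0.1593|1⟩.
0.9872|0⟩ - 0.1593i|1⟩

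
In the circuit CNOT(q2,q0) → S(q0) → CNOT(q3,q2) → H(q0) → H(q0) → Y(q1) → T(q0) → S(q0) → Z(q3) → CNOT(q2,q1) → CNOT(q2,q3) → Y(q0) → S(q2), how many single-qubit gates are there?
9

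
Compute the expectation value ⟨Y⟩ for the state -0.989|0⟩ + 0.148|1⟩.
0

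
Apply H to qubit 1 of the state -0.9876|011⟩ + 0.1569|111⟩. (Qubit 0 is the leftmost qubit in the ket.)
-0.6983|001⟩ + 0.6983|011⟩ + 0.1109|101⟩ - 0.1109|111⟩

H on qubit 1 mixes each pair of kets that differ only in qubit 1: amplitudes (a, b) of (|…0…⟩, |…1…⟩) become ((a + b)/√2, (a − b)/√2). Kets absent from the input have amplitude 0.
(|001⟩, |011⟩): (a, b) = (0, -0.9876) → (-0.6983, 0.6983)
(|101⟩, |111⟩): (a, b) = (0, 0.1569) → (0.1109, -0.1109)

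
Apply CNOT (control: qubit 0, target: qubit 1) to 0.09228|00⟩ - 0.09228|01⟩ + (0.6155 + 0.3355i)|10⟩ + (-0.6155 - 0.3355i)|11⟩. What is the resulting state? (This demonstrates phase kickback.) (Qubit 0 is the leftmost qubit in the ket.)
0.09228|00⟩ - 0.09228|01⟩ + (-0.6155 - 0.3355i)|10⟩ + (0.6155 + 0.3355i)|11⟩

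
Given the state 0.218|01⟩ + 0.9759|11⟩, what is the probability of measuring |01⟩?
0.04752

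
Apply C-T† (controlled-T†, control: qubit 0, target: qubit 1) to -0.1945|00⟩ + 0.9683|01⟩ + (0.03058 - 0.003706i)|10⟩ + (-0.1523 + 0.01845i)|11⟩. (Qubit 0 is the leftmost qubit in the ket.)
-0.1945|00⟩ + 0.9683|01⟩ + (0.03058 - 0.003706i)|10⟩ + (-0.09465 + 0.1207i)|11⟩

C-T† leaves the control-|0⟩ kets |00⟩, |01⟩ unchanged and applies T† to qubit 1 on the control-|1⟩ pair (|10⟩, |11⟩).
T† = [[1, 0], [0, (1/√2 - (1/√2)i)]].
With a = amp(|10⟩) = (0.03058 - 0.003706i) and b = amp(|11⟩) = (-0.1523 + 0.01845i):
new amp(|10⟩) = (1)·a = (0.03058 - 0.003706i)
new amp(|11⟩) = (1/√2 - (1/√2)i)·b = (-0.09465 + 0.1207i)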